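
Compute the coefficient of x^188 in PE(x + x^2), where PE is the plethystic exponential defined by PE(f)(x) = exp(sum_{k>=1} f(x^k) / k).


With f(x) = x + x^2, the exponent is sum_{k>=1} (x^k + x^(2k)) / k = -ln(1 - x) - ln(1 - x^2). Exponentiating:
PE(x + x^2) = 1 / ((1 - x)(1 - x^2)).
This is the generating function for partitions of n into parts of size 1 or 2. The number of 2's can be any j in 0..94, and the rest are 1's, so
[x^188] = floor(188/2) + 1 = 95.

95


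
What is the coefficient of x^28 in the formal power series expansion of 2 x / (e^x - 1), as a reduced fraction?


The exponential generating function for Bernoulli numbers is
x / (e^x - 1) = sum_{k>=0} B_k x^k / k!.
So the coefficient of x^28 in 2 x / (e^x - 1) is 2 B_28 / 28!.
Computing: B_28 = -23749461029/870, 28! = 304888344611713860501504000000, giving
2 * -23749461029/870 / 304888344611713860501504000000 = -3392780147/18946632843727932759736320000000.

-3392780147/18946632843727932759736320000000


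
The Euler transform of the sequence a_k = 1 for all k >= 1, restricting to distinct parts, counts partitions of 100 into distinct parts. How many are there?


Partitions of 100 into distinct parts can be computed via generating function.
Product (1+x)(1+x^2)(1+x^3)...
The coefficient of x^100 = 444793

444793


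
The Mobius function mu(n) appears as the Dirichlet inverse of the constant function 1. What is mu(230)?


230 = 2 * 5 * 23 (all distinct primes).
mu(230) = (-1)^3 = -1

-1


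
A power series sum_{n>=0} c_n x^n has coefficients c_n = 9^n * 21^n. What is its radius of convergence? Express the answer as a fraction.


By the root test (Cauchy-Hadamard), the radius is R = 1 / limsup_n |c_n|^(1/n).
Here |c_n|^(1/n) = (9^n * 21^n)^(1/n) = 9 * 21 = 189 for all n.
So R = 1/189 = 1/189.

1/189


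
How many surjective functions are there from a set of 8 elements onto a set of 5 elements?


By inclusion-exclusion on which target elements are missed, the number of surjections from an n-set onto a k-set is
surj(n, k) = sum_{j=0}^{k} (-1)^j C(k, j) (k - j)^n.
Equivalently surj(n, k) = k! * S(n, k), where S(n, k) is the Stirling number of the second kind.
For n = 8, k = 5:
S(8, 5) = 1050, so
surj = 5! * 1050 = 120 * 1050 = 126000.

126000


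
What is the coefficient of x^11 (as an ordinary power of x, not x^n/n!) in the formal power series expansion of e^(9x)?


The exponential series is e^y = sum_{k>=0} y^k / k!. Substituting y = 9x gives
e^(9x) = sum_{k>=0} 9^k x^k / k!.
So the coefficient of x^n is a^n/n! with a = 9, n = 11:
9^11 / 11! = 31381059609/39916800 = 387420489/492800

387420489/492800


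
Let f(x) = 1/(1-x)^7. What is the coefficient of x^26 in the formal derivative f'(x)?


Differentiate: d/dx [ 1/(1-x)^r ] = r / (1-x)^(r+1).
Here r = 7, so f'(x) = 7 / (1-x)^8.
The expansion of 1/(1-x)^(r+1) has coefficient of x^n equal to C(n+r, r).
So the coefficient of x^26 in f'(x) is
7 * C(33, 7) = 7 * 4272048 = 29904336

29904336


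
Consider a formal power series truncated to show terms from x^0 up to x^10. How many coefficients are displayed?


From x^0 to x^10 inclusive, the count is 10 - 0 + 1 = 11.

11


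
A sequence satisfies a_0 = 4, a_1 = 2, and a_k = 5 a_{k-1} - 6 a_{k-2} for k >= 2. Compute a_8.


The characteristic equation is t^2 - 5 t + 6 = 0, with roots r_1 = 3 and r_2 = 2 (so c_1 = r_1 + r_2, c_2 = -r_1 r_2 as required).
One can use the closed form a_n = A r_1^n + B r_2^n, but direct iteration is more reliable:
a_0 = 4, a_1 = 2, a_2 = -14, a_3 = -82, a_4 = -326, a_5 = -1138, a_6 = -3734, a_7 = -11842, a_8 = -36806.
So a_8 = -36806.

-36806


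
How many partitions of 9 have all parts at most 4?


Using the generating function (1-x)^(-1)(1-x^2)^(-1)...(1-x^4)^(-1),
the coefficient of x^9 counts these restricted partitions.
Result = 18

18


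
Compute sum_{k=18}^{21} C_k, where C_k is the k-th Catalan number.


C_18 through C_21: 477638700, 1767263190, 6564120420, 24466267020
Sum = 477638700 + 1767263190 + 6564120420 + 24466267020
= 33275289330

33275289330


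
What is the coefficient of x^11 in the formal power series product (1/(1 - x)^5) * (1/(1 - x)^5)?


Combine the factors: (1/(1 - x)^5) * (1/(1 - x)^5) = 1/(1 - x)^10.
Then use 1/(1 - x)^r = sum_{k>=0} C(k + r - 1, r - 1) x^k with r = 10 and k = 11:
C(20, 9) = 167960.

167960


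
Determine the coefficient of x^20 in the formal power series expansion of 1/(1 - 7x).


The geometric series identity gives 1/(1 - c x) = sum_{k>=0} c^k x^k, so the coefficient of x^k is c^k.
Here c = 7 and k = 20.
Computing: 7^20 = 79792266297612001

79792266297612001


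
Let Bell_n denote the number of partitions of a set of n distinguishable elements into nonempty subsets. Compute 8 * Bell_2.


Bell_2 can be computed from the Bell triangle or from Dobinski's identity Bell_n = (1/e) * sum_{k>=0} k^n / k!.
Computing Bell_2 = 2.
Then 8 * 2 = 16.

16


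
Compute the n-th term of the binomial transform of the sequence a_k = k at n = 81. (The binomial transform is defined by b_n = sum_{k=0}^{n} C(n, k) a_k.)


With a_k = k, b_n = sum_{k=0}^{n} C(n, k) k. Using k * C(n, k) = n * C(n-1, k-1) gives b_n = n * sum_{k>=1} C(n-1, k-1) = n * 2^(n-1).
For n = 81: 81 * 2^80 = 81 * 1208925819614629174706176 = 97922991388784963151200256.

97922991388784963151200256


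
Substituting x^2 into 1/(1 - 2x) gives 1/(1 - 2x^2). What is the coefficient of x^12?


The coefficient of x^(2m) in 1/(1 - 2x^2) is 2^m.
With n = 12 = 2*6, the coefficient is 2^6 = 64.

64


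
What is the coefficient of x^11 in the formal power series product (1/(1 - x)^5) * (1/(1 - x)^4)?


Combine the factors: (1/(1 - x)^5) * (1/(1 - x)^4) = 1/(1 - x)^9.
Then use 1/(1 - x)^r = sum_{k>=0} C(k + r - 1, r - 1) x^k with r = 9 and k = 11:
C(19, 8) = 75582.

75582


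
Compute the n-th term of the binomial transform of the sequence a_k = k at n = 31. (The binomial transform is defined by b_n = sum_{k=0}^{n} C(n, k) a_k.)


With a_k = k, b_n = sum_{k=0}^{n} C(n, k) k. Using k * C(n, k) = n * C(n-1, k-1) gives b_n = n * sum_{k>=1} C(n-1, k-1) = n * 2^(n-1).
For n = 31: 31 * 2^30 = 31 * 1073741824 = 33285996544.

33285996544


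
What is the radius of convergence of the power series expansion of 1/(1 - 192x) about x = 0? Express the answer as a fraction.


Expanding 1/(1 - 192x) = sum_{k>=0} 192^k x^k, the series converges when |192x| < 1, i.e., |x| < 1/192.
So the radius of convergence is 1/192 = 1/192.

1/192


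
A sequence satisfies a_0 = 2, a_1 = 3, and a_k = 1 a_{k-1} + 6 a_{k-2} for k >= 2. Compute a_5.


The characteristic equation is t^2 - 1 t - 6 = 0, with roots r_1 = 3 and r_2 = -2 (so c_1 = r_1 + r_2, c_2 = -r_1 r_2 as required).
One can use the closed form a_n = A r_1^n + B r_2^n, but direct iteration is more reliable:
a_0 = 2, a_1 = 3, a_2 = 15, a_3 = 33, a_4 = 123, a_5 = 321.
So a_5 = 321.

321


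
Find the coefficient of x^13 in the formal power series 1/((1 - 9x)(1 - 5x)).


By partial fractions or Cauchy convolution:
The coefficient equals sum_{k=0}^{13} 9^k * 5^(13-k).
= 5717672234834

5717672234834


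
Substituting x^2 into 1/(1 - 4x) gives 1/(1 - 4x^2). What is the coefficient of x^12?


The coefficient of x^(2m) in 1/(1 - 4x^2) is 4^m.
With n = 12 = 2*6, the coefficient is 4^6 = 4096.

4096


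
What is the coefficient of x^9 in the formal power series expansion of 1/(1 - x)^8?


The negative binomial / multiset identity is
1/(1 - x)^r = sum_{k>=0} C(k + r - 1, r - 1) x^k.
Here r = 8 and k = 9, so the coefficient is
C(9 + 7, 7) = C(16, 7)
= 11440

11440


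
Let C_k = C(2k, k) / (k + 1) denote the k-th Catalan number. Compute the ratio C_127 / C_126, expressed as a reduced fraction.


Using C_k = (2k)! / (k! (k+1)!), the ratio C_{k+1}/C_k simplifies to
C_{k+1}/C_k = [(2k+2)! / ((k+1)! (k+2)!)] * [k! (k+1)! / (2k)!]
 = (2k+2)(2k+1) / ((k+1)(k+2)) = 2(2k+1) / (k+2).
For k = 126: 2(2*126 + 1) / (126 + 2) = 506/128 = 253/64.

253/64


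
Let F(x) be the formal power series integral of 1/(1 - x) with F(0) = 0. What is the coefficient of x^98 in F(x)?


1/(1 - x) = sum_{k>=0} x^k. Integrating termwise and using F(0) = 0 gives
F(x) = sum_{k>=0} x^(k+1) / (k+1) = sum_{m>=1} x^m / m = -ln(1 - x).
So the coefficient of x^98 is 1/98 = 1/98.

1/98


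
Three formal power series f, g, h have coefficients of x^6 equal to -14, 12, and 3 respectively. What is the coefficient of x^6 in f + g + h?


Series addition is componentwise:
-14 + 12 + 3
= 1

1


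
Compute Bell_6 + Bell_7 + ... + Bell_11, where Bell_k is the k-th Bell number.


Recall Bell_k counts set partitions of a k-set (with Bell_0 = 1 by convention).
Bell_6 through Bell_11: 203, 877, 4140, 21147, 115975, 678570
Sum = 203 + 877 + 4140 + 21147 + 115975 + 678570 = 820912.

820912


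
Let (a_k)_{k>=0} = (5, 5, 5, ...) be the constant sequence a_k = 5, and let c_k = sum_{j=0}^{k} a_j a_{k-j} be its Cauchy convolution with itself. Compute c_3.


Since a_j = 5 for all j >= 0, the convolution sum becomes
c_k = sum_{j=0}^{k} 5 * 5 = 25 * (k + 1).
Equivalently, the generating function of (a_k) is 5/(1 - x) and its square is 25/(1 - x)^2 = sum_{k>=0} 25(k + 1) x^k.
For k = 3: 25 * 4 = 100.

100


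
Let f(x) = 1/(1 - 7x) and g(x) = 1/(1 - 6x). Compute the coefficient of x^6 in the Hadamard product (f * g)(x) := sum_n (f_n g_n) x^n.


f has coefficients f_k = 7^k and g has coefficients g_k = 6^k, so the Hadamard product has coefficient (f*g)_k = 7^k * 6^k = 42^k.
For k = 6: 42^6 = 5489031744.

5489031744


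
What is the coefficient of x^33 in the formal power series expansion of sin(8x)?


The Maclaurin series is sin(t) = sum_{k>=0} (-1)^k t^(2k+1) / (2k+1)!, so substituting t = 8x, only odd powers of x are nonzero, with coefficient of x^(2k+1) equal to (-1)^k 8^(2k+1) / (2k+1)!.
Write 33 = 2*16 + 1, giving the coefficient (-1)^16 * 8^33 / 33! = 633825300114114700748351602688/8683317618811886495518194401280000000 = 295147905179352825856/4043484860477916195764296875.

295147905179352825856/4043484860477916195764296875


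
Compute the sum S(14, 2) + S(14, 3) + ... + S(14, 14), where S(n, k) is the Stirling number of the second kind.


By definition, S(n, k) counts partitions of an n-set into exactly k nonempty blocks.
Computing row n = 14 for k = 2..14:
S(14, k): 8191, 788970, 10391745, 40075035, 63436373, 49329280, 20912320, 5135130, 752752, 66066, 3367, 91, 1
Sum = 190899321.

190899321


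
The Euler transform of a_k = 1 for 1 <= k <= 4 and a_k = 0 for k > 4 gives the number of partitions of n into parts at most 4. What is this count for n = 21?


Partitions of 21 into parts at most 4:
Using generating function (1-x)^(-1)(1-x^2)^(-1)...(1-x^4)^(-1),
the coefficient of x^21 = 120

120


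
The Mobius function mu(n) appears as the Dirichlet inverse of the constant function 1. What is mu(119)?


119 = 7 * 17 (all distinct primes).
mu(119) = (-1)^2 = 1

1


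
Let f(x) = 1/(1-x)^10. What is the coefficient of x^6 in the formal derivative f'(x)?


Differentiate: d/dx [ 1/(1-x)^r ] = r / (1-x)^(r+1).
Here r = 10, so f'(x) = 10 / (1-x)^11.
The expansion of 1/(1-x)^(r+1) has coefficient of x^n equal to C(n+r, r).
So the coefficient of x^6 in f'(x) is
10 * C(16, 10) = 10 * 8008 = 80080

80080


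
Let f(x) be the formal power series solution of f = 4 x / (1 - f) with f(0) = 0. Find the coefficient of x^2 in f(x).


Apply Lagrange inversion: f = 4 x * phi(f) with phi(t) = 1/(1 - t), so
[x^n] f = 4^n * (1/n) [t^(n-1)] phi(t)^n = 4^n * (1/n) [t^(n-1)] (1 - t)^(-n) = 4^n * (1/n) C(2n - 2, n - 1) = 4^n * C_{n-1}.
For n = 2: C_1 = C(2, 1) / 2 = 2/2 = 1.
With the 4^2 = 16 factor, the coefficient is 16 * 1 = 16.

16


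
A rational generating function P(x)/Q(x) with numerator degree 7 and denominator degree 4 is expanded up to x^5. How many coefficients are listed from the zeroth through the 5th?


Expanding up to x^5 gives the coefficients for x^0, x^1, ..., x^5.
That is 5 + 1 = 6 coefficients in total.

6


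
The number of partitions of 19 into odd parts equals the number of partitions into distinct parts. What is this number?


Computing partitions of 19 into odd parts (1, 3, 5, ...):
Using the generating function prod_{k>=0} 1/(1-x^(2k+1)),
the count is 54

54


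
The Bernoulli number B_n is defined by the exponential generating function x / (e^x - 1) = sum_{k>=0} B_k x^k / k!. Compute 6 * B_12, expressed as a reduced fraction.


Bernoulli numbers can also be computed recursively via B_0 = 1 and sum_{j=0}^{m} C(m+1, j) B_j = 0 for m >= 1. Odd-index Bernoulli numbers vanish for k >= 3.
Computing B_12 = -691/2730, so 6 * B_12 = 6 * -691/2730 = -691/455.

-691/455


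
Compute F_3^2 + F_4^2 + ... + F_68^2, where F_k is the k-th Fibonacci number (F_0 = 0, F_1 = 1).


There is a standard identity sum_{k=0}^{N} F_k^2 = F_N * F_{N+1} (proved inductively from the telescoping relation F_k^2 = F_k F_{k+1} - F_{k-1} F_k). Then
sum_{k=3}^{68} F_k^2 = F_68 F_69 - F_2 F_3.
Computing: F_68 = 72723460248141, F_69 = 117669030460994, F_2 = 1, F_3 = 2.
Sum = 72723460248141 * 117669030460994 - 1 * 2 = 8557299059167389606861512152.

8557299059167389606861512152


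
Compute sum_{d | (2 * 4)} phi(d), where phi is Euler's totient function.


First, 2 * 4 = 8. One classical identity is sum_{d | n} phi(d) = n (each k in [1, n] has a unique gcd with n, and among the k's with gcd(k, n) = n/d there are phi(d) of them). So the sum equals 8. We also verify directly:
Divisors of 8: 1, 2, 4, 8.
phi values: 1, 1, 2, 4.
Sum = 8.

8


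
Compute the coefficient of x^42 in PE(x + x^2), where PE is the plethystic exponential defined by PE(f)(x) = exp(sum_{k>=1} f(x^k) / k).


With f(x) = x + x^2, the exponent is sum_{k>=1} (x^k + x^(2k)) / k = -ln(1 - x) - ln(1 - x^2). Exponentiating:
PE(x + x^2) = 1 / ((1 - x)(1 - x^2)).
This is the generating function for partitions of n into parts of size 1 or 2. The number of 2's can be any j in 0..21, and the rest are 1's, so
[x^42] = floor(42/2) + 1 = 22.

22


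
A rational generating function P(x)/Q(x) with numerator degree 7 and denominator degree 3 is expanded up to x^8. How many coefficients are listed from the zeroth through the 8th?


Expanding up to x^8 gives the coefficients for x^0, x^1, ..., x^8.
That is 8 + 1 = 9 coefficients in total.

9


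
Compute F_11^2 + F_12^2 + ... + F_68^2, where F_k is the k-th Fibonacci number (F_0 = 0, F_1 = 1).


There is a standard identity sum_{k=0}^{N} F_k^2 = F_N * F_{N+1} (proved inductively from the telescoping relation F_k^2 = F_k F_{k+1} - F_{k-1} F_k). Then
sum_{k=11}^{68} F_k^2 = F_68 F_69 - F_10 F_11.
Computing: F_68 = 72723460248141, F_69 = 117669030460994, F_10 = 55, F_11 = 89.
Sum = 72723460248141 * 117669030460994 - 55 * 89 = 8557299059167389606861507259.

8557299059167389606861507259


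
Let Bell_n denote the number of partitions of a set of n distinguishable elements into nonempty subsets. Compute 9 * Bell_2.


Bell_2 can be computed from the Bell triangle or from Dobinski's identity Bell_n = (1/e) * sum_{k>=0} k^n / k!.
Computing Bell_2 = 2.
Then 9 * 2 = 18.

18


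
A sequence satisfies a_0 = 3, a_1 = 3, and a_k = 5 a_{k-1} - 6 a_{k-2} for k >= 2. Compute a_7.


The characteristic equation is t^2 - 5 t + 6 = 0, with roots r_1 = 3 and r_2 = 2 (so c_1 = r_1 + r_2, c_2 = -r_1 r_2 as required).
One can use the closed form a_n = A r_1^n + B r_2^n, but direct iteration is more reliable:
a_0 = 3, a_1 = 3, a_2 = -3, a_3 = -33, a_4 = -147, a_5 = -537, a_6 = -1803, a_7 = -5793.
So a_7 = -5793.

-5793


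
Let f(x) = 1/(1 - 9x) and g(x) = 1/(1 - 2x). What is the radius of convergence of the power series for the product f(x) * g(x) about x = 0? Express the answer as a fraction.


The radius of 1/(1 - 9x) is 1/9 (nearest singularity at x = 1/9), and the radius of 1/(1 - 2x) is 1/2.
The product f(x)*g(x) = 1/((1 - 9x)(1 - 2x)) has singularities at both 1/9 and 1/2, so its radius of convergence is the distance to the nearest one:
min(1/9, 1/2) = 1/9.

1/9


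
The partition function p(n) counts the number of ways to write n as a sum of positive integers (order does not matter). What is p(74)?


Using the generating function prod_{k>=1} 1/(1-x^k), we compute p(74).
By dynamic programming over parts 1 through 74:
p(74) = 7089500

7089500


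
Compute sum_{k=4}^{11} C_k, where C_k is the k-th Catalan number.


C_4 through C_11: 14, 42, 132, 429, 1430, 4862, 16796, 58786
Sum = 14 + 42 + 132 + 429 + 1430 + 4862 + 16796 + 58786
= 82491

82491


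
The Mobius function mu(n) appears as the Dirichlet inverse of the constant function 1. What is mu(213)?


213 = 3 * 71 (all distinct primes).
mu(213) = (-1)^2 = 1

1


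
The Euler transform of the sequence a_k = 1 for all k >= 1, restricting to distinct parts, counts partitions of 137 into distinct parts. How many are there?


Partitions of 137 into distinct parts can be computed via generating function.
Product (1+x)(1+x^2)(1+x^3)...
The coefficient of x^137 = 7755776

7755776


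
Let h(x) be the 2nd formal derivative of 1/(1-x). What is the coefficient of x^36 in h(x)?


Differentiating 2 times: d^2/dx^2 [1/(1-x)] = 2!/(1-x)^3.
The expansion 1/(1-x)^3 = sum_{k>=0} C(k+2, 2) x^k, so the coefficient of x^n in 2!/(1-x)^3 is 2! * C(n+2, 2).
For n = 36: 2 * C(38, 2) = 2 * 703 = 1406

1406


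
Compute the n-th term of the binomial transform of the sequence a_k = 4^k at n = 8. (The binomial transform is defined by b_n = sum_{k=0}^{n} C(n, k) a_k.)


With a_k = 4^k, b_n = sum_{k=0}^{n} C(n, k) 4^k = (1 + 4)^n by the binomial theorem.
For n = 8: (1 + 4)^8 = 5^8 = 390625.

390625


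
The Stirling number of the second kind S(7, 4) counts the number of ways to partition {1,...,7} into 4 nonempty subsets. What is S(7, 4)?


Using the explicit formula S(n,k) = (1/k!) sum_{j=0}^{k} (-1)^(k-j) C(k,j) j^n:
S(7, 4) = 350
Equivalently, S(n,k) is n! times the coefficient of x^n in the EGF (e^x - 1)^k / k!.

350


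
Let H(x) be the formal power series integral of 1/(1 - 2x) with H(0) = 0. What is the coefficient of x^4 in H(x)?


1/(1 - 2x) = sum_{k>=0} 2^k x^k. Integrating termwise with H(0) = 0:
H(x) = sum_{k>=0} 2^k x^(k+1) / (k+1) = sum_{m>=1} 2^(m-1) x^m / m.
For m = 4: 2^3/4 = 8/4 = 2.

2


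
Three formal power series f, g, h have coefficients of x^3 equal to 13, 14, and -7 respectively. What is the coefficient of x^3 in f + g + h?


Series addition is componentwise:
13 + 14 + -7
= 20

20


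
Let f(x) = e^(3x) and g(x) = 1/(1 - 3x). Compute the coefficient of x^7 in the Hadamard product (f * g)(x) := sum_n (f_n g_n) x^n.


Expanding: f_k = 3^k/k! (from e^(3x)) and g_k = 3^k (from 1/(1 - 3x)). So the Hadamard coefficient (f * g)_k = 3^k 3^k / k! = (9)^k / k!.
For k = 7: 9^7/7! = 4782969/5040 = 531441/560.

531441/560


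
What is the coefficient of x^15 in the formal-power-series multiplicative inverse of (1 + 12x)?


The inverse is 1/(1 + 12x). Apply the geometric identity 1/(1 - y) = sum_{k>=0} y^k with y = -12x:
1/(1 + 12x) = sum_{k>=0} (-12)^k x^k.
So the coefficient of x^15 is (-12)^15 = -15407021574586368.

-15407021574586368


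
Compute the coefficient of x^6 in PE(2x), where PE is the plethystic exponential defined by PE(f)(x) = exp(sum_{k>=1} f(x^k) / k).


With f(x) = 2x, the exponent is sum_{k>=1} 2 x^k / k = 2 * (-ln(1 - x)). Exponentiating:
PE(2x) = exp(-2 ln(1 - x)) = 1/(1 - x)^2.
By the negative binomial expansion, [x^n] 1/(1 - x)^2 = C(n + 1, 1).
For n = 6: C(7, 1) = 7.

7


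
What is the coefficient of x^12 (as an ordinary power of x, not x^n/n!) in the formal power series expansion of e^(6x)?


The exponential series is e^y = sum_{k>=0} y^k / k!. Substituting y = 6x gives
e^(6x) = sum_{k>=0} 6^k x^k / k!.
So the coefficient of x^n is a^n/n! with a = 6, n = 12:
6^12 / 12! = 2176782336/479001600 = 8748/1925

8748/1925


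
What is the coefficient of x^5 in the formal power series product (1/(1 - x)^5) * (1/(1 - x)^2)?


Combine the factors: (1/(1 - x)^5) * (1/(1 - x)^2) = 1/(1 - x)^7.
Then use 1/(1 - x)^r = sum_{k>=0} C(k + r - 1, r - 1) x^k with r = 7 and k = 5:
C(11, 6) = 462.

462


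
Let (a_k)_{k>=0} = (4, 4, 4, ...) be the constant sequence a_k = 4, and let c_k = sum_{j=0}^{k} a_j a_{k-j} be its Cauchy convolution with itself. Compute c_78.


Since a_j = 4 for all j >= 0, the convolution sum becomes
c_k = sum_{j=0}^{k} 4 * 4 = 16 * (k + 1).
Equivalently, the generating function of (a_k) is 4/(1 - x) and its square is 16/(1 - x)^2 = sum_{k>=0} 16(k + 1) x^k.
For k = 78: 16 * 79 = 1264.

1264


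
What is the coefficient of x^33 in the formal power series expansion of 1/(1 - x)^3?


The negative binomial / multiset identity is
1/(1 - x)^r = sum_{k>=0} C(k + r - 1, r - 1) x^k.
Here r = 3 and k = 33, so the coefficient is
C(33 + 2, 2) = C(35, 2)
= 595

595


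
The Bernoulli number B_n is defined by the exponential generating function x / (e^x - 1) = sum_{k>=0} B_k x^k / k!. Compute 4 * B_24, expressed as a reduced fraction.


Bernoulli numbers can also be computed recursively via B_0 = 1 and sum_{j=0}^{m} C(m+1, j) B_j = 0 for m >= 1. Odd-index Bernoulli numbers vanish for k >= 3.
Computing B_24 = -236364091/2730, so 4 * B_24 = 4 * -236364091/2730 = -472728182/1365.

-472728182/1365


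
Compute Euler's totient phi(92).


phi(n) counts integers in [1, n] coprime to n. Using the multiplicative formula phi(n) = n * prod_{p | n} (1 - 1/p):
92 = 2^2 * 23, so
phi(92) = 92 * (1 - 1/2) * (1 - 1/23) = 44.

44


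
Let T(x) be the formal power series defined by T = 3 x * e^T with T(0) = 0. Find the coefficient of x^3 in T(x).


Apply the Lagrange inversion formula: if T = 3 x * phi(T) with phi(t) = e^t, then
[x^n] T = 3^n * (1/n) [t^(n-1)] phi(t)^n = 3^n * (1/n) [t^(n-1)] e^(n t) = 3^n * (1/n) * n^(n-1) / (n-1)! = 3^n * n^(n-1) / n!.
When c = 1 this is the Cayley count of rooted labeled trees on n vertices, divided by n!.
For n = 3: 3^3 * 3^2 / 3! = 27 * 9/6 = 81/2.

81/2


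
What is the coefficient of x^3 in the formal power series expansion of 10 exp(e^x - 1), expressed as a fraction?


exp(e^x - 1) is the exponential generating function for the Bell numbers Bell_k: exp(e^x - 1) = sum_{k>=0} Bell_k x^k / k!.
So the coefficient of x^3 in 10 exp(e^x - 1) is 10 Bell_3 / 3!.
Computing: Bell_3 = 5 and 3! = 6, giving
10 * 5/6 = 25/3.

25/3


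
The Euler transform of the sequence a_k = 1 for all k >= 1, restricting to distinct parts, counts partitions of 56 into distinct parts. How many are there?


Partitions of 56 into distinct parts can be computed via generating function.
Product (1+x)(1+x^2)(1+x^3)...
The coefficient of x^56 = 7108

7108


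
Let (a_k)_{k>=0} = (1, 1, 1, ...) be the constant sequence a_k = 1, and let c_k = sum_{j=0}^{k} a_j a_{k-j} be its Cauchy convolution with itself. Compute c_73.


Since a_j = 1 for all j >= 0, the convolution sum becomes
c_k = sum_{j=0}^{k} 1 * 1 = 1 * (k + 1).
Equivalently, the generating function of (a_k) is 1/(1 - x) and its square is 1/(1 - x)^2 = sum_{k>=0} 1(k + 1) x^k.
For k = 73: 1 * 74 = 74.

74


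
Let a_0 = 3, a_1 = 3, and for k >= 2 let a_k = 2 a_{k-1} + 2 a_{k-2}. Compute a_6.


Iterating the recurrence forward:
a_0 = 3
a_1 = 3
a_2 = 2*3 + 2*3 = 12
a_3 = 2*12 + 2*3 = 30
a_4 = 2*30 + 2*12 = 84
a_5 = 2*84 + 2*30 = 228
a_6 = 2*228 + 2*84 = 624
So a_6 = 624.

624


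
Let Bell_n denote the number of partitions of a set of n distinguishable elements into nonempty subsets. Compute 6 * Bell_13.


Bell_13 can be computed from the Bell triangle or from Dobinski's identity Bell_n = (1/e) * sum_{k>=0} k^n / k!.
Computing Bell_13 = 27644437.
Then 6 * 27644437 = 165866622.

165866622


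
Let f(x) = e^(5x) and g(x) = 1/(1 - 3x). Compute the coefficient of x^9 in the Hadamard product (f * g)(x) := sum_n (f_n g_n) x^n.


Expanding: f_k = 5^k/k! (from e^(5x)) and g_k = 3^k (from 1/(1 - 3x)). So the Hadamard coefficient (f * g)_k = 5^k 3^k / k! = (15)^k / k!.
For k = 9: 15^9/9! = 38443359375/362880 = 94921875/896.

94921875/896


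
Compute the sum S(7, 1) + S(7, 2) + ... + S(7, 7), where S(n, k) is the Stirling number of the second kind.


By definition, S(n, k) counts partitions of an n-set into exactly k nonempty blocks.
Computing row n = 7 for k = 1..7:
S(7, k): 1, 63, 301, 350, 140, 21, 1
Sum = 877. (This equals Bell_7 since the sum runs over all k.)

877


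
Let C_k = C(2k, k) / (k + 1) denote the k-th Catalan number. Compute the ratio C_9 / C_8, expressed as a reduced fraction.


Using C_k = (2k)! / (k! (k+1)!), the ratio C_{k+1}/C_k simplifies to
C_{k+1}/C_k = [(2k+2)! / ((k+1)! (k+2)!)] * [k! (k+1)! / (2k)!]
 = (2k+2)(2k+1) / ((k+1)(k+2)) = 2(2k+1) / (k+2).
For k = 8: 2(2*8 + 1) / (8 + 2) = 34/10 = 17/5.

17/5


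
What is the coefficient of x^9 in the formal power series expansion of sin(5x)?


The Maclaurin series is sin(t) = sum_{k>=0} (-1)^k t^(2k+1) / (2k+1)!, so substituting t = 5x, only odd powers of x are nonzero, with coefficient of x^(2k+1) equal to (-1)^k 5^(2k+1) / (2k+1)!.
Write 9 = 2*4 + 1, giving the coefficient (-1)^4 * 5^9 / 9! = 1953125/362880 = 390625/72576.

390625/72576


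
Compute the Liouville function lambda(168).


The Liouville function is lambda(k) = (-1)^Omega(k), where Omega(k) counts the prime factors of k with multiplicity.
Factoring: 168 = 2 * 2 * 2 * 3 * 7, so Omega(168) = 5.
lambda(168) = (-1)^5 = -1.

-1


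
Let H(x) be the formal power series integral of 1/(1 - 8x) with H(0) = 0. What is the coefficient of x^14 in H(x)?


1/(1 - 8x) = sum_{k>=0} 8^k x^k. Integrating termwise with H(0) = 0:
H(x) = sum_{k>=0} 8^k x^(k+1) / (k+1) = sum_{m>=1} 8^(m-1) x^m / m.
For m = 14: 8^13/14 = 549755813888/14 = 274877906944/7.

274877906944/7


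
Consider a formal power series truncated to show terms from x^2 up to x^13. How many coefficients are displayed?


From x^2 to x^13 inclusive, the count is 13 - 2 + 1 = 12.

12


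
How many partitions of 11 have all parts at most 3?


Using the generating function (1-x)^(-1)(1-x^2)^(-1)(1-x^3)^(-1),
the coefficient of x^11 counts these restricted partitions.
Result = 16

16


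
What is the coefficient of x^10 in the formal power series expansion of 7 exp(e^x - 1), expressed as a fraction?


exp(e^x - 1) is the exponential generating function for the Bell numbers Bell_k: exp(e^x - 1) = sum_{k>=0} Bell_k x^k / k!.
So the coefficient of x^10 in 7 exp(e^x - 1) is 7 Bell_10 / 10!.
Computing: Bell_10 = 115975 and 10! = 3628800, giving
7 * 115975/3628800 = 4639/20736.

4639/20736


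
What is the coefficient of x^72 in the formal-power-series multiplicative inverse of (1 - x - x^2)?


Let the inverse be f(x) = sum_{k>=0} a_k x^k. From f(x) * (1 - x - x^2) = 1 and matching coefficients:
 x^0: a_0 = 1.
 x^1: a_1 - a_0 = 0, so a_1 = 1.
 x^k (k >= 2): a_k - a_{k-1} - a_{k-2} = 0, i.e. a_k = a_{k-1} + a_{k-2}.
This is the Fibonacci-type recurrence shifted so that a_0 = a_1 = 1.
Iterating: a_0=1, a_1=1, a_2=2, a_3=3, a_4=5, a_5=8, a_6=13, a_7=21, a_8=34, a_9=55, ...
a_72 = 806515533049393.

806515533049393


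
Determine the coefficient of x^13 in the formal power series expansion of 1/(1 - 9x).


The geometric series identity gives 1/(1 - c x) = sum_{k>=0} c^k x^k, so the coefficient of x^k is c^k.
Here c = 9 and k = 13.
Computing: 9^13 = 2541865828329

2541865828329


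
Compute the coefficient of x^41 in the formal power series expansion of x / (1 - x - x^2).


Let f(x) = sum_{k>=0} a_k x^k. Multiplying f(x) * (1 - x - x^2) = x and matching coefficients gives a_0 = 0, a_1 = 1, and a_k = a_{k-1} + a_{k-2} for k >= 2. These are the Fibonacci numbers F_k.
Iterating from F_0 = 0, F_1 = 1:
F_0=0, F_1=1, F_2=1, F_3=2, F_4=3, F_5=5, F_6=8, F_7=13, F_8=21, F_9=34, ...
F_41 = 165580141.

165580141


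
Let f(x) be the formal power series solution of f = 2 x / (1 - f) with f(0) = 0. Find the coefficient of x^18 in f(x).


Apply Lagrange inversion: f = 2 x * phi(f) with phi(t) = 1/(1 - t), so
[x^n] f = 2^n * (1/n) [t^(n-1)] phi(t)^n = 2^n * (1/n) [t^(n-1)] (1 - t)^(-n) = 2^n * (1/n) C(2n - 2, n - 1) = 2^n * C_{n-1}.
For n = 18: C_17 = C(34, 17) / 18 = 2333606220/18 = 129644790.
With the 2^18 = 262144 factor, the coefficient is 262144 * 129644790 = 33985603829760.

33985603829760


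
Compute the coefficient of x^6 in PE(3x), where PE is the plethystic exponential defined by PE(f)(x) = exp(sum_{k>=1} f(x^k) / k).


With f(x) = 3x, the exponent is sum_{k>=1} 3 x^k / k = 3 * (-ln(1 - x)). Exponentiating:
PE(3x) = exp(-3 ln(1 - x)) = 1/(1 - x)^3.
By the negative binomial expansion, [x^n] 1/(1 - x)^3 = C(n + 2, 2).
For n = 6: C(8, 2) = 28.

28


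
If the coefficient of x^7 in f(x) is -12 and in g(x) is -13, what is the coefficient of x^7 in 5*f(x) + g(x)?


Scalar multiplication scales coefficients: 5 * -12 = -60.
Then add the g coefficient: -60 + -13
= -73

-73


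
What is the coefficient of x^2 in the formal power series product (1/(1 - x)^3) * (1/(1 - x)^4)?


Combine the factors: (1/(1 - x)^3) * (1/(1 - x)^4) = 1/(1 - x)^7.
Then use 1/(1 - x)^r = sum_{k>=0} C(k + r - 1, r - 1) x^k with r = 7 and k = 2:
C(8, 6) = 28.

28


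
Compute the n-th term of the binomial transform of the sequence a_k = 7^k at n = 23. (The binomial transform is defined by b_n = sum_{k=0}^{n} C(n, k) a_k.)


With a_k = 7^k, b_n = sum_{k=0}^{n} C(n, k) 7^k = (1 + 7)^n by the binomial theorem.
For n = 23: (1 + 7)^23 = 8^23 = 590295810358705651712.

590295810358705651712


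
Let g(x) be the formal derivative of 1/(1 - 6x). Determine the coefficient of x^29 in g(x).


Differentiate termwise: d/dx sum_{k>=0} 6^k x^k = sum_{k>=1} k 6^k x^(k-1) = sum_{j>=0} (j+1) 6^(j+1) x^j.
Equivalently, d/dx [1/(1 - 6x)] = 6/(1 - 6x)^2.
For j = 29: 30 * 6^30 = 30 * 221073919720733357899776 = 6632217591622000736993280.

6632217591622000736993280


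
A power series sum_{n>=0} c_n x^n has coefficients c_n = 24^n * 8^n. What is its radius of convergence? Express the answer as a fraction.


By the root test (Cauchy-Hadamard), the radius is R = 1 / limsup_n |c_n|^(1/n).
Here |c_n|^(1/n) = (24^n * 8^n)^(1/n) = 24 * 8 = 192 for all n.
So R = 1/192 = 1/192.

1/192


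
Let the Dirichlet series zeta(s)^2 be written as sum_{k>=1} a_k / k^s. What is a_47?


The Dirichlet convolution of the constant function 1 with itself gives (1 * 1)(k) = sum_{d | k} 1 = d(k), the number of positive divisors of k.
Since zeta(s) = sum_{k>=1} 1/k^s, we have zeta(s)^2 = sum_{k>=1} d(k)/k^s, so a_k = d(k).
For k = 47: the divisors are 1, 47.
Count = 2.

2


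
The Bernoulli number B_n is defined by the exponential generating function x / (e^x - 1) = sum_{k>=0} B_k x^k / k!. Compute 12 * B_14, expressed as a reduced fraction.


Bernoulli numbers can also be computed recursively via B_0 = 1 and sum_{j=0}^{m} C(m+1, j) B_j = 0 for m >= 1. Odd-index Bernoulli numbers vanish for k >= 3.
Computing B_14 = 7/6, so 12 * B_14 = 12 * 7/6 = 14.

14


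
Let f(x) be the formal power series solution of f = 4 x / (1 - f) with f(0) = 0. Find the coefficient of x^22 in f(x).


Apply Lagrange inversion: f = 4 x * phi(f) with phi(t) = 1/(1 - t), so
[x^n] f = 4^n * (1/n) [t^(n-1)] phi(t)^n = 4^n * (1/n) [t^(n-1)] (1 - t)^(-n) = 4^n * (1/n) C(2n - 2, n - 1) = 4^n * C_{n-1}.
For n = 22: C_21 = C(42, 21) / 22 = 538257874440/22 = 24466267020.
With the 4^22 = 17592186044416 factor, the coefficient is 17592186044416 * 24466267020 = 430415121228199435960320.

430415121228199435960320


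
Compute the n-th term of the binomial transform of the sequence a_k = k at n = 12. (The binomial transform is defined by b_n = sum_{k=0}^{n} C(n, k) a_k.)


With a_k = k, b_n = sum_{k=0}^{n} C(n, k) k. Using k * C(n, k) = n * C(n-1, k-1) gives b_n = n * sum_{k>=1} C(n-1, k-1) = n * 2^(n-1).
For n = 12: 12 * 2^11 = 12 * 2048 = 24576.

24576


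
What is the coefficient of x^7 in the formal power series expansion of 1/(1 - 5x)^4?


The general identity 1/(1 - c x)^r = sum_{k>=0} c^k C(k + r - 1, r - 1) x^k follows by substituting y = c x into 1/(1 - y)^r = sum_{k>=0} C(k + r - 1, r - 1) y^k.
For c = 5, r = 4, k = 7:
5^7 * C(10, 3) = 78125 * 120 = 9375000.

9375000


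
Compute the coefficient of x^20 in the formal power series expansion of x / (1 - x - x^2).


Let f(x) = sum_{k>=0} a_k x^k. Multiplying f(x) * (1 - x - x^2) = x and matching coefficients gives a_0 = 0, a_1 = 1, and a_k = a_{k-1} + a_{k-2} for k >= 2. These are the Fibonacci numbers F_k.
Iterating from F_0 = 0, F_1 = 1:
F_0=0, F_1=1, F_2=1, F_3=2, F_4=3, F_5=5, F_6=8, F_7=13, F_8=21, F_9=34, ...
F_20 = 6765.

6765


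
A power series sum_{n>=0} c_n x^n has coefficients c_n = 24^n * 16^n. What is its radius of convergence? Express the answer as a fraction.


By the root test (Cauchy-Hadamard), the radius is R = 1 / limsup_n |c_n|^(1/n).
Here |c_n|^(1/n) = (24^n * 16^n)^(1/n) = 24 * 16 = 384 for all n.
So R = 1/384 = 1/384.

1/384


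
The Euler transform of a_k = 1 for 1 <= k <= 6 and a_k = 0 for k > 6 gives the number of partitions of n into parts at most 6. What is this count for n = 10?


Partitions of 10 into parts at most 6:
Using generating function (1-x)^(-1)(1-x^2)^(-1)...(1-x^6)^(-1),
the coefficient of x^10 = 35

35


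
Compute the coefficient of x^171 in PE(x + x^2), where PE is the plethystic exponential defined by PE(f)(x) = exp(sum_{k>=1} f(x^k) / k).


With f(x) = x + x^2, the exponent is sum_{k>=1} (x^k + x^(2k)) / k = -ln(1 - x) - ln(1 - x^2). Exponentiating:
PE(x + x^2) = 1 / ((1 - x)(1 - x^2)).
This is the generating function for partitions of n into parts of size 1 or 2. The number of 2's can be any j in 0..85, and the rest are 1's, so
[x^171] = floor(171/2) + 1 = 86.

86


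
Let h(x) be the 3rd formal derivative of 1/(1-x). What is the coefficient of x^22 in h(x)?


Differentiating 3 times: d^3/dx^3 [1/(1-x)] = 3!/(1-x)^4.
The expansion 1/(1-x)^4 = sum_{k>=0} C(k+3, 3) x^k, so the coefficient of x^n in 3!/(1-x)^4 is 3! * C(n+3, 3).
For n = 22: 6 * C(25, 3) = 6 * 2300 = 13800

13800


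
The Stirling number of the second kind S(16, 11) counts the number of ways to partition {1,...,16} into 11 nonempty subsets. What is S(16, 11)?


Using the explicit formula S(n,k) = (1/k!) sum_{j=0}^{k} (-1)^(k-j) C(k,j) j^n:
S(16, 11) = 28936908
Equivalently, S(n,k) is n! times the coefficient of x^n in the EGF (e^x - 1)^k / k!.

28936908


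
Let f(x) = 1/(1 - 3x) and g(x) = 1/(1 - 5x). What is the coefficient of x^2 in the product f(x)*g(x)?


The coefficient of x^n in f*g is the Cauchy product: sum_{k=0}^{n} a^k * b^(n-k).
With a=3, b=5, n=2:
sum_{k=0}^{2} 3^k * 5^(2-k)
= 49

49


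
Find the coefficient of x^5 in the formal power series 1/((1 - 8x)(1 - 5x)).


By partial fractions or Cauchy convolution:
The coefficient equals sum_{k=0}^{5} 8^k * 5^(5-k).
= 82173

82173


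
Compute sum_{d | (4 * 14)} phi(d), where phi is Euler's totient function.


First, 4 * 14 = 56. One classical identity is sum_{d | n} phi(d) = n (each k in [1, n] has a unique gcd with n, and among the k's with gcd(k, n) = n/d there are phi(d) of them). So the sum equals 56. We also verify directly:
Divisors of 56: 1, 2, 4, 7, 8, 14, 28, 56.
phi values: 1, 1, 2, 6, 4, 6, 12, 24.
Sum = 56.

56


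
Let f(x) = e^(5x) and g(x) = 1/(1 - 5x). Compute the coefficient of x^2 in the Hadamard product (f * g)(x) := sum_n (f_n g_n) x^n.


Expanding: f_k = 5^k/k! (from e^(5x)) and g_k = 5^k (from 1/(1 - 5x)). So the Hadamard coefficient (f * g)_k = 5^k 5^k / k! = (25)^k / k!.
For k = 2: 25^2/2! = 625/2 = 625/2.

625/2


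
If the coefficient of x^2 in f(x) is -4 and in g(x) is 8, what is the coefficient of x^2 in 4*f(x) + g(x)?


Scalar multiplication scales coefficients: 4 * -4 = -16.
Then add the g coefficient: -16 + 8
= -8

-8


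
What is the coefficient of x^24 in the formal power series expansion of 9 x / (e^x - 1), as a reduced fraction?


The exponential generating function for Bernoulli numbers is
x / (e^x - 1) = sum_{k>=0} B_k x^k / k!.
So the coefficient of x^24 in 9 x / (e^x - 1) is 9 B_24 / 24!.
Computing: B_24 = -236364091/2730, 24! = 620448401733239439360000, giving
9 * -236364091/2730 / 620448401733239439360000 = -236364091/188202681859082629939200000.

-236364091/188202681859082629939200000


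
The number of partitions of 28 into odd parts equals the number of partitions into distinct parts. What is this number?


Computing partitions of 28 into odd parts (1, 3, 5, ...):
Using the generating function prod_{k>=0} 1/(1-x^(2k+1)),
the count is 222

222


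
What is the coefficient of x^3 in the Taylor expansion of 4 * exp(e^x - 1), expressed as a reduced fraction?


exp(e^x - 1) = sum_{k>=0} Bell_k x^k / k!, where Bell_k is the k-th Bell number.
So the coefficient of x^3 is 4 * Bell_3 / 3!.
Computing: Bell_3 = 5 and 3! = 6, giving
4 * 5/6 = 10/3.

10/3


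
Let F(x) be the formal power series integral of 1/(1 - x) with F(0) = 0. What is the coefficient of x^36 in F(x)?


1/(1 - x) = sum_{k>=0} x^k. Integrating termwise and using F(0) = 0 gives
F(x) = sum_{k>=0} x^(k+1) / (k+1) = sum_{m>=1} x^m / m = -ln(1 - x).
So the coefficient of x^36 is 1/36 = 1/36.

1/36


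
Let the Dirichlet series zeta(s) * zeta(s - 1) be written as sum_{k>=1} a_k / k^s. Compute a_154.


Convolution gives a_k = sum_{d | k} d * 1 = sum_{d | k} d = sigma(k), the sum of positive divisors of k.
For k = 154, the divisors are 1, 2, 7, 11, 14, 22, 77, 154, so
sigma(154) = 1 + 2 + 7 + 11 + 14 + 22 + 77 + 154 = 288.

288


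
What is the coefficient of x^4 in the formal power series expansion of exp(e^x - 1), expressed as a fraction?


exp(e^x - 1) is the exponential generating function for the Bell numbers Bell_k: exp(e^x - 1) = sum_{k>=0} Bell_k x^k / k!.
So the coefficient of x^4 in exp(e^x - 1) is Bell_4 / 4!.
Computing: Bell_4 = 15 and 4! = 24, giving
15/24 = 5/8.

5/8


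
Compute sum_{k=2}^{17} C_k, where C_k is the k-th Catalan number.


C_2 through C_17: 2, 5, 14, 42, 132, 429, 1430, 4862, 16796, 58786, 208012, 742900, 2674440, 9694845, 35357670, 129644790
Sum = 2 + 5 + 14 + 42 + 132 + 429 + 1430 + 4862 + 16796 + 58786 + 208012 + 742900 + 2674440 + 9694845 + 35357670 + 129644790
= 178405155

178405155


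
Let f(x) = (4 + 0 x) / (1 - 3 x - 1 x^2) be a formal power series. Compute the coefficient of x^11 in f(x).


Write f(x) = sum_{k>=0} a_k x^k. Multiplying both sides by 1 - 3 x - 1 x^2 gives
(1 - 3 x - 1 x^2) sum_{k>=0} a_k x^k = 4 + 0 x.
Matching coefficients:
 x^0: a_0 = 4
 x^1: a_1 - 3 a_0 = 0  =>  a_1 = 3*4 + 0 = 12
 x^k (k >= 2): a_k = 3 a_{k-1} + 1 a_{k-2}.
Iterating: a_2 = 40, a_3 = 132, a_4 = 436, a_5 = 1440, a_6 = 4756, a_7 = 15708, a_8 = 51880, a_9 = 171348, a_10 = 565924, a_11 = 1869120.
So the coefficient of x^11 is 1869120.

1869120


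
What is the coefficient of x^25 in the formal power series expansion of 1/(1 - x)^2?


The negative binomial / multiset identity is
1/(1 - x)^r = sum_{k>=0} C(k + r - 1, r - 1) x^k.
Here r = 2 and k = 25, so the coefficient is
C(25 + 1, 1) = C(26, 1)
= 26

26


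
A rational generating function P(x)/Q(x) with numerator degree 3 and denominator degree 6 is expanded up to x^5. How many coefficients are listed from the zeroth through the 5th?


Expanding up to x^5 gives the coefficients for x^0, x^1, ..., x^5.
That is 5 + 1 = 6 coefficients in total.

6


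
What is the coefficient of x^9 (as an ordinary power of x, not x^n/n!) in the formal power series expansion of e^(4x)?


The exponential series is e^y = sum_{k>=0} y^k / k!. Substituting y = 4x gives
e^(4x) = sum_{k>=0} 4^k x^k / k!.
So the coefficient of x^n is a^n/n! with a = 4, n = 9:
4^9 / 9! = 262144/362880 = 2048/2835

2048/2835


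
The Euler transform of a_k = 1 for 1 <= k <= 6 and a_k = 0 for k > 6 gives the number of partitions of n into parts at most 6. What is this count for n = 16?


Partitions of 16 into parts at most 6:
Using generating function (1-x)^(-1)(1-x^2)^(-1)...(1-x^6)^(-1),
the coefficient of x^16 = 136

136
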